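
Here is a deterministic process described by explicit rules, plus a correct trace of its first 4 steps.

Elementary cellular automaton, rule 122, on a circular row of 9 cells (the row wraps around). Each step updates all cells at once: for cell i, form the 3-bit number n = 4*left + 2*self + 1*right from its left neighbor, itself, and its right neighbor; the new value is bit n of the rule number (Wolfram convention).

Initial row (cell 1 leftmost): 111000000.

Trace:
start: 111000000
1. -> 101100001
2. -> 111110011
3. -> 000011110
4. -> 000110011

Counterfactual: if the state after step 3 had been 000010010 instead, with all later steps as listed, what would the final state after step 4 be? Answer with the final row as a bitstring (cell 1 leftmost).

state after step 3 := 000010010
4. -> 000101101

000101101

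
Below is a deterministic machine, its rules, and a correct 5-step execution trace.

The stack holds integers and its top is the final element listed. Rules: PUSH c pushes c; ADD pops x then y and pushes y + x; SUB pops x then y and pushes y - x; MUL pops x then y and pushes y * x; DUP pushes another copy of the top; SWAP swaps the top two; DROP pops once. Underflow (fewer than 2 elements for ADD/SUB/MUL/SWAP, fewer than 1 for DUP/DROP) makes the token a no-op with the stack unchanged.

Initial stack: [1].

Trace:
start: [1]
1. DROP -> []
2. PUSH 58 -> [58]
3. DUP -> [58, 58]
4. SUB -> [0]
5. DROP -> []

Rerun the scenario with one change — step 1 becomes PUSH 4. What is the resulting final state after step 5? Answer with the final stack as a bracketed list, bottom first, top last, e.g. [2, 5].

(re-executing from step 1 with the substitution; state before step 1: [1])
1. PUSH 4 -> [1, 4]
2. PUSH 58 -> [1, 4, 58]
3. DUP -> [1, 4, 58, 58]
4. SUB -> [1, 4, 0]
5. DROP -> [1, 4]

[1, 4]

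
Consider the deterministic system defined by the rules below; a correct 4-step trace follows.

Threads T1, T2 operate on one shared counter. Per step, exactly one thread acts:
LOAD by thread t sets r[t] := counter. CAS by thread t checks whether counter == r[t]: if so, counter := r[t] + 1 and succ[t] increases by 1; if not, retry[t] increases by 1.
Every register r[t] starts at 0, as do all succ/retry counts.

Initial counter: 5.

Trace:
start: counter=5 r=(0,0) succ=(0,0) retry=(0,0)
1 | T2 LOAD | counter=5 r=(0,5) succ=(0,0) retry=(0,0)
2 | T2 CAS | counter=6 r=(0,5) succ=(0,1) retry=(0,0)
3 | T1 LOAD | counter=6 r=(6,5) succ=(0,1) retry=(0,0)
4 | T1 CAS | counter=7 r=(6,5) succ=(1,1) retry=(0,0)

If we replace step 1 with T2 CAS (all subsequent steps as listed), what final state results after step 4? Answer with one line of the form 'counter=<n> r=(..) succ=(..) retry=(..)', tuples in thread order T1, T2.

counter=6 r=(5,0) succ=(1,0) retry=(0,2)

(re-executing from step 1 with the substitution; state before step 1: counter=5 r=(0,0) succ=(0,0) retry=(0,0))
1 | T2 CAS | counter=5 r=(0,0) succ=(0,0) retry=(0,1)
2 | T2 CAS | counter=5 r=(0,0) succ=(0,0) retry=(0,2)
3 | T1 LOAD | counter=5 r=(5,0) succ=(0,0) retry=(0,2)
4 | T1 CAS | counter=6 r=(5,0) succ=(1,0) retry=(0,2)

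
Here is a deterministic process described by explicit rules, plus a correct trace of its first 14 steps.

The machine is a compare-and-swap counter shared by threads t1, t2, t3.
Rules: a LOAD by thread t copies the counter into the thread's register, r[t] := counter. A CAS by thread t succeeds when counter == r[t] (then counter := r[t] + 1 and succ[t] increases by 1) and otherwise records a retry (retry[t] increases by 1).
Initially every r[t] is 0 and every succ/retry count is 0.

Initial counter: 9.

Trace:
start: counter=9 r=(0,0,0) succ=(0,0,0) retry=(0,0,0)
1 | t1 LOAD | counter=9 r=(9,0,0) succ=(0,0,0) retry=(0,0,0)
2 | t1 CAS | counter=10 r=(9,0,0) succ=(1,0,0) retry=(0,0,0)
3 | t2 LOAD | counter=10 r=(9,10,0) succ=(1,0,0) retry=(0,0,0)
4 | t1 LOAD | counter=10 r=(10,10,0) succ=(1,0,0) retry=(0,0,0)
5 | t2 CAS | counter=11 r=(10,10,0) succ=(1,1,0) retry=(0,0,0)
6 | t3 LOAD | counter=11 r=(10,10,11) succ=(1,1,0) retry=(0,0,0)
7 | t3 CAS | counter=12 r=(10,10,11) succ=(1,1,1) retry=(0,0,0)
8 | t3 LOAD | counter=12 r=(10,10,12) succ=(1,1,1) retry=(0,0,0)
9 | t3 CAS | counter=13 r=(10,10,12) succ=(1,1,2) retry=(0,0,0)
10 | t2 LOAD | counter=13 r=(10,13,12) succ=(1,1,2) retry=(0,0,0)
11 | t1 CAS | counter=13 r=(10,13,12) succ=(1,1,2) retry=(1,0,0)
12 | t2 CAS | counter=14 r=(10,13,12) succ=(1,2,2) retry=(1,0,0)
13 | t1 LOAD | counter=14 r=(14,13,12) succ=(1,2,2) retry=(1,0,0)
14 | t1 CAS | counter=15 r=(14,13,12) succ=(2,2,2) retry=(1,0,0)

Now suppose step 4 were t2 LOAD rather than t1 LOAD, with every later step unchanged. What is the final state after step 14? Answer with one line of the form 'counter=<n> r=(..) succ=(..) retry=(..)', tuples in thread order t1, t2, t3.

(re-executing from step 4 with the substitution; state before step 4: counter=10 r=(9,10,0) succ=(1,0,0) retry=(0,0,0))
4 | t2 LOAD | counter=10 r=(9,10,0) succ=(1,0,0) retry=(0,0,0)
5 | t2 CAS | counter=11 r=(9,10,0) succ=(1,1,0) retry=(0,0,0)
6 | t3 LOAD | counter=11 r=(9,10,11) succ=(1,1,0) retry=(0,0,0)
7 | t3 CAS | counter=12 r=(9,10,11) succ=(1,1,1) retry=(0,0,0)
8 | t3 LOAD | counter=12 r=(9,10,12) succ=(1,1,1) retry=(0,0,0)
9 | t3 CAS | counter=13 r=(9,10,12) succ=(1,1,2) retry=(0,0,0)
10 | t2 LOAD | counter=13 r=(9,13,12) succ=(1,1,2) retry=(0,0,0)
11 | t1 CAS | counter=13 r=(9,13,12) succ=(1,1,2) retry=(1,0,0)
12 | t2 CAS | counter=14 r=(9,13,12) succ=(1,2,2) retry=(1,0,0)
13 | t1 LOAD | counter=14 r=(14,13,12) succ=(1,2,2) retry=(1,0,0)
14 | t1 CAS | counter=15 r=(14,13,12) succ=(2,2,2) retry=(1,0,0)

counter=15 r=(14,13,12) succ=(2,2,2) retry=(1,0,0)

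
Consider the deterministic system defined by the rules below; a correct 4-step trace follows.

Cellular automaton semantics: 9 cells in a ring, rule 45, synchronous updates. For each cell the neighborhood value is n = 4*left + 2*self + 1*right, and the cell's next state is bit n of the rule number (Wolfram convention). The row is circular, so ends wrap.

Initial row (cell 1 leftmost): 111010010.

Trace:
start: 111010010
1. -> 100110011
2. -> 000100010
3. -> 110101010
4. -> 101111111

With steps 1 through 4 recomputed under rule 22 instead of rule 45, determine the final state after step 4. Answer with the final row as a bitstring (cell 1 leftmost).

(re-executing steps 1..4 under rule 22; state before step 1: 111010010)
1. -> 000011110
2. -> 000100001
3. -> 101110011
4. -> 000001100

000001100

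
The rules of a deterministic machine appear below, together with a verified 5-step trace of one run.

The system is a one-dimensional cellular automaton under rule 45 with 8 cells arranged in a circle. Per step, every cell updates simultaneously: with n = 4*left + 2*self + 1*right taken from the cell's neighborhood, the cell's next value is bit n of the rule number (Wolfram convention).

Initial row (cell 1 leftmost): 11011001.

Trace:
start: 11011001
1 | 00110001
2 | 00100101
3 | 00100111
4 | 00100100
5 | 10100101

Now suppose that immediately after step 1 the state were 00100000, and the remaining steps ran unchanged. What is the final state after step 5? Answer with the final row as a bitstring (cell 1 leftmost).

11011010

state after step 1 := 00100000
2 | 10101111
3 | 01111000
4 | 01000011
5 | 11011010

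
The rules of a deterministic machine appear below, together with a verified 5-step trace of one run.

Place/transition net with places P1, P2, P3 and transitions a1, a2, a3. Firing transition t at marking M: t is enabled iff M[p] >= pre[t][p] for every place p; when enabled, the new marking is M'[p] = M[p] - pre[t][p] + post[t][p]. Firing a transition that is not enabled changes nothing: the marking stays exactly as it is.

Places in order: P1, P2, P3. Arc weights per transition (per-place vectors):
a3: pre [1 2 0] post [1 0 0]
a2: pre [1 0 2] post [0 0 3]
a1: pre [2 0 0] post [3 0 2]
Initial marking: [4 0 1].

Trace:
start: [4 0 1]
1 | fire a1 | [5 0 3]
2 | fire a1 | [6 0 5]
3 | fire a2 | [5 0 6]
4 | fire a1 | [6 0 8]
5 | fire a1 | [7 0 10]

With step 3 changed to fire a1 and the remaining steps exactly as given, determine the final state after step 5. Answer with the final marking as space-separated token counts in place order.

(re-executing from step 3 with the substitution; state before step 3: [6 0 5])
3 | fire a1 | [7 0 7]
4 | fire a1 | [8 0 9]
5 | fire a1 | [9 0 11]

9 0 11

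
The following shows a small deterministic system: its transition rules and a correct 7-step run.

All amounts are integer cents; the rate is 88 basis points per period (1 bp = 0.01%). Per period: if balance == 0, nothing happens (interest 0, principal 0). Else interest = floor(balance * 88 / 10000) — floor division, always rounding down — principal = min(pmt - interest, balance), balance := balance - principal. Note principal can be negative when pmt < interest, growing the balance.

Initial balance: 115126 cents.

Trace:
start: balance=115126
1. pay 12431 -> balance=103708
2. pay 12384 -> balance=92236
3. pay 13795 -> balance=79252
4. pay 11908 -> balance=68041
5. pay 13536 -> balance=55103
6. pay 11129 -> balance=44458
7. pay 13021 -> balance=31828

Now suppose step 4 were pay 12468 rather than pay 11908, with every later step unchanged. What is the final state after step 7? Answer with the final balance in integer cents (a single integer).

31253

(re-executing from step 4 with the substitution; state before step 4: balance=79252)
4. pay 12468 -> balance=67481
5. pay 13536 -> balance=54538
6. pay 11129 -> balance=43888
7. pay 13021 -> balance=31253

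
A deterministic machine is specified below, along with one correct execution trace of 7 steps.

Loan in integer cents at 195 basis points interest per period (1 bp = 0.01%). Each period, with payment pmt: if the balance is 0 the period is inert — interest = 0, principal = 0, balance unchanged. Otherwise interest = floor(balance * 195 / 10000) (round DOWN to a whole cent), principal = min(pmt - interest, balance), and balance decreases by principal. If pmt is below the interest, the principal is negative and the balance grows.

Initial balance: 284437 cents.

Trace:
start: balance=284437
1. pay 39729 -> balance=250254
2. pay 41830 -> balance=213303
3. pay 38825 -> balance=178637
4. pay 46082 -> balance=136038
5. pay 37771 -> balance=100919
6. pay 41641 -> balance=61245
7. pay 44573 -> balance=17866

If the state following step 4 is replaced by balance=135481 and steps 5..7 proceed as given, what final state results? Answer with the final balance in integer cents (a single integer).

state after step 4 := balance=135481
5. pay 37771 -> balance=100351
6. pay 41641 -> balance=60666
7. pay 44573 -> balance=17275

17275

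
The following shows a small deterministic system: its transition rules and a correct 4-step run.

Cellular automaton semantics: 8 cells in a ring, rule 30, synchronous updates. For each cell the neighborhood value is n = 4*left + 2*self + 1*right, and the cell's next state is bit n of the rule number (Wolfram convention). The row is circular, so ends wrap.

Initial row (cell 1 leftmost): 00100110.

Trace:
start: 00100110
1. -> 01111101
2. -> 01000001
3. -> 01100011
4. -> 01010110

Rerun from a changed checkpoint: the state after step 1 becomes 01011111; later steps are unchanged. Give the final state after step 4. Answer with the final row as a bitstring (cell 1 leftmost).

10010101

state after step 1 := 01011111
2. -> 01010000
3. -> 11011000
4. -> 10010101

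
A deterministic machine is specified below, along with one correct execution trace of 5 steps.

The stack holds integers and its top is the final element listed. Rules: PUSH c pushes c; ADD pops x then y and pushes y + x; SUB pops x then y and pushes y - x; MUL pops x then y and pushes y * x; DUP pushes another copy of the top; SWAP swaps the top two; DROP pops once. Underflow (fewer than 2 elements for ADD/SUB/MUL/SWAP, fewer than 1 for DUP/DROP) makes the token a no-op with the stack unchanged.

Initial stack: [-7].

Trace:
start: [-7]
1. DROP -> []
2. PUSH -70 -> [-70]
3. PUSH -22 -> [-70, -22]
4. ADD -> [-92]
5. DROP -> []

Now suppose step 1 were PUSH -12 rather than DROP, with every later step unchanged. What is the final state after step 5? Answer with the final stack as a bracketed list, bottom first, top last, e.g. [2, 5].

[-7, -12]

(re-executing from step 1 with the substitution; state before step 1: [-7])
1. PUSH -12 -> [-7, -12]
2. PUSH -70 -> [-7, -12, -70]
3. PUSH -22 -> [-7, -12, -70, -22]
4. ADD -> [-7, -12, -92]
5. DROP -> [-7, -12]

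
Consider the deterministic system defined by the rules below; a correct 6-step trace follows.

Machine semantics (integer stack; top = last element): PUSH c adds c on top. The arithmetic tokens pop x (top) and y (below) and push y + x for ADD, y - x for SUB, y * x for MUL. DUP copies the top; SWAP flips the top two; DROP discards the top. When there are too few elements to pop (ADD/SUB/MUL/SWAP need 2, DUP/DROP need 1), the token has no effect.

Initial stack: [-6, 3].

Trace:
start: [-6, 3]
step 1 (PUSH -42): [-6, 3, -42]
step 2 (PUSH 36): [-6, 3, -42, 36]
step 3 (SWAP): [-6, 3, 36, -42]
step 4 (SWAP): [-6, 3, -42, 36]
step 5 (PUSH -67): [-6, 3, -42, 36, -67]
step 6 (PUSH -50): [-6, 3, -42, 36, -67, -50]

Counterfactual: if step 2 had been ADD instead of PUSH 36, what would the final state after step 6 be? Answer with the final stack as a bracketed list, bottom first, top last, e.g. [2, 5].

(re-executing from step 2 with the substitution; state before step 2: [-6, 3, -42])
step 2 (ADD): [-6, -39]
step 3 (SWAP): [-39, -6]
step 4 (SWAP): [-6, -39]
step 5 (PUSH -67): [-6, -39, -67]
step 6 (PUSH -50): [-6, -39, -67, -50]

[-6, -39, -67, -50]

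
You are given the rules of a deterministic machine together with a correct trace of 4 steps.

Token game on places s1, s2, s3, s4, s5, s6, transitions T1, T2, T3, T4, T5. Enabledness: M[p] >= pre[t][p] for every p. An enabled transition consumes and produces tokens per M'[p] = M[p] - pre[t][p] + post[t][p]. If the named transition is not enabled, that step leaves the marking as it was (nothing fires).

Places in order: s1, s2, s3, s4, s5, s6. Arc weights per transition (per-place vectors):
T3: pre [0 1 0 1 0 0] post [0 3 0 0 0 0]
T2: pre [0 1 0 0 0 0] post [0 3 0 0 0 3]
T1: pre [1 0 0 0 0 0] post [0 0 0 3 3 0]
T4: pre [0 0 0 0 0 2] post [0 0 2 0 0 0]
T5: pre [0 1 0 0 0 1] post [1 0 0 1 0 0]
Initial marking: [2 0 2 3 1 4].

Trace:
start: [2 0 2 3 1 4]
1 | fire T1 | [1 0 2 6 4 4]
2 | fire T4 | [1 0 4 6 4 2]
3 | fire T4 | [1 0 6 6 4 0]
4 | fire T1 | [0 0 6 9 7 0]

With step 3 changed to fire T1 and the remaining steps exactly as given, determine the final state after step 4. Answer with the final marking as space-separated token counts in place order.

(re-executing from step 3 with the substitution; state before step 3: [1 0 4 6 4 2])
3 | fire T1 | [0 0 4 9 7 2]
4 | fire T1 | [0 0 4 9 7 2]

0 0 4 9 7 2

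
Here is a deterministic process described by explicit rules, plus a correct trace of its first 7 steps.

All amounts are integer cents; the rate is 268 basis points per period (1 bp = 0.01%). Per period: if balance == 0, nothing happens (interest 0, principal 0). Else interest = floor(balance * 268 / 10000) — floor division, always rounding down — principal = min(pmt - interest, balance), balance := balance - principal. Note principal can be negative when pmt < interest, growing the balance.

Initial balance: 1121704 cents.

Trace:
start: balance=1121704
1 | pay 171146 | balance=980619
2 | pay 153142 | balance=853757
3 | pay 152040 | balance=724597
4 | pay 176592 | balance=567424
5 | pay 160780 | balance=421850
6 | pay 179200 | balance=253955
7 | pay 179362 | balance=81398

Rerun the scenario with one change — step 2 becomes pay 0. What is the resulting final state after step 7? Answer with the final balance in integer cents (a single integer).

(re-executing from step 2 with the substitution; state before step 2: balance=980619)
2 | pay 0 | balance=1006899
3 | pay 152040 | balance=881843
4 | pay 176592 | balance=728884
5 | pay 160780 | balance=587638
6 | pay 179200 | balance=424186
7 | pay 179362 | balance=256192

256192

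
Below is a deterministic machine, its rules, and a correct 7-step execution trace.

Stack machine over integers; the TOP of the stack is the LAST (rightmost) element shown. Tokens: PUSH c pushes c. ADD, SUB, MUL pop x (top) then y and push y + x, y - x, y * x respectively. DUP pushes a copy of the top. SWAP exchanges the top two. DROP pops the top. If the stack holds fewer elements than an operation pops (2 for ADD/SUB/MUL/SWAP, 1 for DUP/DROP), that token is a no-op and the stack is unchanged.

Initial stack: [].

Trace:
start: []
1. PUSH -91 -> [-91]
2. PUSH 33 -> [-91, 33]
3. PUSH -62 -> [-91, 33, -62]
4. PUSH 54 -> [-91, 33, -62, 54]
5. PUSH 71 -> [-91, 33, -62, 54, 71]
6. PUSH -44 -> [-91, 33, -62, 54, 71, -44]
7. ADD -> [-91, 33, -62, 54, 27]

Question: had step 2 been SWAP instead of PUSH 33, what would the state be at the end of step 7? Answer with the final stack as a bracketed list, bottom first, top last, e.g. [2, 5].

(re-executing from step 2 with the substitution; state before step 2: [-91])
2. SWAP -> [-91]
3. PUSH -62 -> [-91, -62]
4. PUSH 54 -> [-91, -62, 54]
5. PUSH 71 -> [-91, -62, 54, 71]
6. PUSH -44 -> [-91, -62, 54, 71, -44]
7. ADD -> [-91, -62, 54, 27]

[-91, -62, 54, 27]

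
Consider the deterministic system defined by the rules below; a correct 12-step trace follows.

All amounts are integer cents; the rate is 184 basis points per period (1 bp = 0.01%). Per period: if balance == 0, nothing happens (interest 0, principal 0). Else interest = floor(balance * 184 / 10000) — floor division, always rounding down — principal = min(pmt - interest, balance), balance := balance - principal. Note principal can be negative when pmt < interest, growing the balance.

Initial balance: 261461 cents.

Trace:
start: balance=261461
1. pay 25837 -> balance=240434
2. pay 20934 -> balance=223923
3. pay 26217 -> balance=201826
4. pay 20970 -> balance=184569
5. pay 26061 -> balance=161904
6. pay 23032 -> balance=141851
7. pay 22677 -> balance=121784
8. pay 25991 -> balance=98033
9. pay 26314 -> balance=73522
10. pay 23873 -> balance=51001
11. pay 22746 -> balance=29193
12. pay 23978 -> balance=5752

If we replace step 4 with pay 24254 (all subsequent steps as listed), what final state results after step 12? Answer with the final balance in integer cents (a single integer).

1950

(re-executing from step 4 with the substitution; state before step 4: balance=201826)
4. pay 24254 -> balance=181285
5. pay 26061 -> balance=158559
6. pay 23032 -> balance=138444
7. pay 22677 -> balance=118314
8. pay 25991 -> balance=94499
9. pay 26314 -> balance=69923
10. pay 23873 -> balance=47336
11. pay 22746 -> balance=25460
12. pay 23978 -> balance=1950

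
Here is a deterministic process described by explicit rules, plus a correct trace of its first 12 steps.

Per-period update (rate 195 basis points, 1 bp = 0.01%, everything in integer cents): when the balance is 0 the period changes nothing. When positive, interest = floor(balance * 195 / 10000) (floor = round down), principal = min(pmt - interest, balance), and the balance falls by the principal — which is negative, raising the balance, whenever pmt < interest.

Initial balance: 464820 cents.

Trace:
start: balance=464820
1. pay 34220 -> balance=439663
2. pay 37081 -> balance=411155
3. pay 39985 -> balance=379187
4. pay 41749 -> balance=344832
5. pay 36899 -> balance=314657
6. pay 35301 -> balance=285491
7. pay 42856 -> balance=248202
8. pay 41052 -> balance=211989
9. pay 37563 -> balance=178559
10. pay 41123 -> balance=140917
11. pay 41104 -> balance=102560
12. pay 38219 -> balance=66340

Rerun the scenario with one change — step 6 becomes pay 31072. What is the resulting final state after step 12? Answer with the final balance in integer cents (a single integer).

(re-executing from step 6 with the substitution; state before step 6: balance=314657)
6. pay 31072 -> balance=289720
7. pay 42856 -> balance=252513
8. pay 41052 -> balance=216385
9. pay 37563 -> balance=183041
10. pay 41123 -> balance=145487
11. pay 41104 -> balance=107219
12. pay 38219 -> balance=71090

71090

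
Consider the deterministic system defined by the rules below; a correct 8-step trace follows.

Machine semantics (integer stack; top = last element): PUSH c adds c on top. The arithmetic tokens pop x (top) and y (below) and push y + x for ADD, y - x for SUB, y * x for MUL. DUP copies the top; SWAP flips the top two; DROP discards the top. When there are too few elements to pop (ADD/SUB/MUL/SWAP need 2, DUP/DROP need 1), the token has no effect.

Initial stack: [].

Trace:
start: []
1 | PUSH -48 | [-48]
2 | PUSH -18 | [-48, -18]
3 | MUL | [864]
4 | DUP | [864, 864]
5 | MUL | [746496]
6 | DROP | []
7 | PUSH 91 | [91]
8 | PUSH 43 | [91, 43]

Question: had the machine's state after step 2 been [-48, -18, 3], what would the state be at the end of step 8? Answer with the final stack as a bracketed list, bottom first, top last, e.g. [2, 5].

state after step 2 := [-48, -18, 3]
3 | MUL | [-48, -54]
4 | DUP | [-48, -54, -54]
5 | MUL | [-48, 2916]
6 | DROP | [-48]
7 | PUSH 91 | [-48, 91]
8 | PUSH 43 | [-48, 91, 43]

[-48, 91, 43]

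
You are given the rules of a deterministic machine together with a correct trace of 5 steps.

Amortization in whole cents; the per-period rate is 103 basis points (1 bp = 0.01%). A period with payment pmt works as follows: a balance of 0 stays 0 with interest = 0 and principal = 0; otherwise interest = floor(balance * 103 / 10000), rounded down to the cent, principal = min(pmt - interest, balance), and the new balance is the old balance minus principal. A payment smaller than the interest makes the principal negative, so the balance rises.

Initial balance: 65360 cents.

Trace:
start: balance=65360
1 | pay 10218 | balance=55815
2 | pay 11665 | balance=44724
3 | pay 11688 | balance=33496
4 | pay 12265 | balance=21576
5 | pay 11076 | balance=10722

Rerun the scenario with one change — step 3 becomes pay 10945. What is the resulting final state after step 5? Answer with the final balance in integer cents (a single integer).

11479

(re-executing from step 3 with the substitution; state before step 3: balance=44724)
3 | pay 10945 | balance=34239
4 | pay 12265 | balance=22326
5 | pay 11076 | balance=11479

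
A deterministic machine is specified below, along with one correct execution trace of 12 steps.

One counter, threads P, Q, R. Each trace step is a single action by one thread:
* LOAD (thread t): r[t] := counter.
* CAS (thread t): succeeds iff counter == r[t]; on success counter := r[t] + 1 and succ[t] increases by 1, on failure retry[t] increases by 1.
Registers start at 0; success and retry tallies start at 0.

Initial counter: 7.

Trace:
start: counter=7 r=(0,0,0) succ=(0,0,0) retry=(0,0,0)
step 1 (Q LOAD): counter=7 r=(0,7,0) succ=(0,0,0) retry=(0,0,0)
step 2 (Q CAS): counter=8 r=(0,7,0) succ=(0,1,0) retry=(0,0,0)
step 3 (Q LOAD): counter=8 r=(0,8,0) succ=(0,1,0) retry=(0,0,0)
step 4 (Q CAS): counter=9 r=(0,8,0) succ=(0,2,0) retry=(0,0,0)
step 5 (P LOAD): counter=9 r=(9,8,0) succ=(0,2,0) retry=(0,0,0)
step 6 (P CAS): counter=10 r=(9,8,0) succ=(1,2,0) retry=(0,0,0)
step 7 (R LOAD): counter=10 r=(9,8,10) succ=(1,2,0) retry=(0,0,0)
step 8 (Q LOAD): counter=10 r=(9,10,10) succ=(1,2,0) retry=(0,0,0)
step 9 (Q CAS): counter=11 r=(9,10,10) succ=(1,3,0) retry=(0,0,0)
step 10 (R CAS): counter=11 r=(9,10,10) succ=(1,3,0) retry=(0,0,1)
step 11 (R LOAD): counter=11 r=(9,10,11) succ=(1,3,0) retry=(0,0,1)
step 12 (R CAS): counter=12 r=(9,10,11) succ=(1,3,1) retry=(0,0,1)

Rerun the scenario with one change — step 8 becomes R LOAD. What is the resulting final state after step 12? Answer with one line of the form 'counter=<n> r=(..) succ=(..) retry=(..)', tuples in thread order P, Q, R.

counter=12 r=(9,8,11) succ=(1,2,2) retry=(0,1,0)

(re-executing from step 8 with the substitution; state before step 8: counter=10 r=(9,8,10) succ=(1,2,0) retry=(0,0,0))
step 8 (R LOAD): counter=10 r=(9,8,10) succ=(1,2,0) retry=(0,0,0)
step 9 (Q CAS): counter=10 r=(9,8,10) succ=(1,2,0) retry=(0,1,0)
step 10 (R CAS): counter=11 r=(9,8,10) succ=(1,2,1) retry=(0,1,0)
step 11 (R LOAD): counter=11 r=(9,8,11) succ=(1,2,1) retry=(0,1,0)
step 12 (R CAS): counter=12 r=(9,8,11) succ=(1,2,2) retry=(0,1,0)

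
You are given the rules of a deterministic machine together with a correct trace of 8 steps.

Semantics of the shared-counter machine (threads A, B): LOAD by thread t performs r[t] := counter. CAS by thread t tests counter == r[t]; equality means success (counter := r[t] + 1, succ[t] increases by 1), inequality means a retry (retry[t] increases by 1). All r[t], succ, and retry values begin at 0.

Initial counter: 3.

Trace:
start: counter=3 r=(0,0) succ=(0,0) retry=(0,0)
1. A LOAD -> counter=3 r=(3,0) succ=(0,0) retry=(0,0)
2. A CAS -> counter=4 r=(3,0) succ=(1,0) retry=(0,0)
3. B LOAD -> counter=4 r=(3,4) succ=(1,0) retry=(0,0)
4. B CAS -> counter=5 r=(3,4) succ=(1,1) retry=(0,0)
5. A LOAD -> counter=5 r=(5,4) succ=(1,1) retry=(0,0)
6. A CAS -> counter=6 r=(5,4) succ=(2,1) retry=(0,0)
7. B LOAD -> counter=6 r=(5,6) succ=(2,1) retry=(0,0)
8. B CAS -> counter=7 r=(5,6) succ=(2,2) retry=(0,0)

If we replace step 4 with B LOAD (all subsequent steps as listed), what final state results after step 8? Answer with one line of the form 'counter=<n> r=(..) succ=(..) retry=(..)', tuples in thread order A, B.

counter=6 r=(4,5) succ=(2,1) retry=(0,0)

(re-executing from step 4 with the substitution; state before step 4: counter=4 r=(3,4) succ=(1,0) retry=(0,0))
4. B LOAD -> counter=4 r=(3,4) succ=(1,0) retry=(0,0)
5. A LOAD -> counter=4 r=(4,4) succ=(1,0) retry=(0,0)
6. A CAS -> counter=5 r=(4,4) succ=(2,0) retry=(0,0)
7. B LOAD -> counter=5 r=(4,5) succ=(2,0) retry=(0,0)
8. B CAS -> counter=6 r=(4,5) succ=(2,1) retry=(0,0)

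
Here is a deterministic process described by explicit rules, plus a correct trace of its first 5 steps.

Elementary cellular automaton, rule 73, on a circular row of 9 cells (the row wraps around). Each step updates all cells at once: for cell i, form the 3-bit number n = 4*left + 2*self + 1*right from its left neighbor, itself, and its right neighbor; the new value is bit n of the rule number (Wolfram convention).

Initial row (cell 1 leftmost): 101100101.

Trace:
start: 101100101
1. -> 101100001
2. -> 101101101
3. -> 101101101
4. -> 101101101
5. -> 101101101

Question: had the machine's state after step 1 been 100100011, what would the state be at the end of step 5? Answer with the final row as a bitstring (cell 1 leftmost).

101101000

state after step 1 := 100100011
2. -> 100001010
3. -> 001100000
4. -> 101101111
5. -> 101101000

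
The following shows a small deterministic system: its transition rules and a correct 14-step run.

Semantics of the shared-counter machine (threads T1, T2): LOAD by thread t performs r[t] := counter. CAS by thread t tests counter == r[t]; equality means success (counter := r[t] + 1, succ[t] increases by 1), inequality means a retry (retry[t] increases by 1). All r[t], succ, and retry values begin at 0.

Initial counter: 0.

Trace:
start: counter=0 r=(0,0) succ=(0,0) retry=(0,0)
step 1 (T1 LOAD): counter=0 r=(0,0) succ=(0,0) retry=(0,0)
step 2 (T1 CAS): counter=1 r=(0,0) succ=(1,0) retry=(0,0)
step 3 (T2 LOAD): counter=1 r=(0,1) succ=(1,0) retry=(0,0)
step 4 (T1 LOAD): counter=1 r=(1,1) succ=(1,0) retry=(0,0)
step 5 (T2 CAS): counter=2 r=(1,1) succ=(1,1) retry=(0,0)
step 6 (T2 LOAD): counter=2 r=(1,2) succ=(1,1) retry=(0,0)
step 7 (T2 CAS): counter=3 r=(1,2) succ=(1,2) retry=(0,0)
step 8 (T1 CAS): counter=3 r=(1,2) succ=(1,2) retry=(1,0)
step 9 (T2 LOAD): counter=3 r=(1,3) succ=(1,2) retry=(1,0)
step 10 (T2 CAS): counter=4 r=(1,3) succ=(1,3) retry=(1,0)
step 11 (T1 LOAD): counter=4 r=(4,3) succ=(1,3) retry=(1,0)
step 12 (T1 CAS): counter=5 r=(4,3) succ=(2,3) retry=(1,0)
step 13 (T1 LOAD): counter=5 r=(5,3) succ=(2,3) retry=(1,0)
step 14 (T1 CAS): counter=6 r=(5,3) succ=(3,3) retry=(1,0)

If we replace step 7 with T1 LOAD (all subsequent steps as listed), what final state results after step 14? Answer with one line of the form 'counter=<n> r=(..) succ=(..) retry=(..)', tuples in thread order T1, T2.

(re-executing from step 7 with the substitution; state before step 7: counter=2 r=(1,2) succ=(1,1) retry=(0,0))
step 7 (T1 LOAD): counter=2 r=(2,2) succ=(1,1) retry=(0,0)
step 8 (T1 CAS): counter=3 r=(2,2) succ=(2,1) retry=(0,0)
step 9 (T2 LOAD): counter=3 r=(2,3) succ=(2,1) retry=(0,0)
step 10 (T2 CAS): counter=4 r=(2,3) succ=(2,2) retry=(0,0)
step 11 (T1 LOAD): counter=4 r=(4,3) succ=(2,2) retry=(0,0)
step 12 (T1 CAS): counter=5 r=(4,3) succ=(3,2) retry=(0,0)
step 13 (T1 LOAD): counter=5 r=(5,3) succ=(3,2) retry=(0,0)
step 14 (T1 CAS): counter=6 r=(5,3) succ=(4,2) retry=(0,0)

counter=6 r=(5,3) succ=(4,2) retry=(0,0)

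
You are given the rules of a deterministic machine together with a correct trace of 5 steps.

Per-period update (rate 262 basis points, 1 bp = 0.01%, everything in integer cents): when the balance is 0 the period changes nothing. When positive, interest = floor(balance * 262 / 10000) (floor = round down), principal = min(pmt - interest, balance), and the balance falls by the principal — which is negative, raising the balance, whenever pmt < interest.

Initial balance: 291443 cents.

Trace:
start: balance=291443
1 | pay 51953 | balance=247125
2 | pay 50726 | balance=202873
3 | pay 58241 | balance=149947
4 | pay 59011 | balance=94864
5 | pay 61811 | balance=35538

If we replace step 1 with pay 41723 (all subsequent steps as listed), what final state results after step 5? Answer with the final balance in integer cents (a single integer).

46883

(re-executing from step 1 with the substitution; state before step 1: balance=291443)
1 | pay 41723 | balance=257355
2 | pay 50726 | balance=213371
3 | pay 58241 | balance=160720
4 | pay 59011 | balance=105919
5 | pay 61811 | balance=46883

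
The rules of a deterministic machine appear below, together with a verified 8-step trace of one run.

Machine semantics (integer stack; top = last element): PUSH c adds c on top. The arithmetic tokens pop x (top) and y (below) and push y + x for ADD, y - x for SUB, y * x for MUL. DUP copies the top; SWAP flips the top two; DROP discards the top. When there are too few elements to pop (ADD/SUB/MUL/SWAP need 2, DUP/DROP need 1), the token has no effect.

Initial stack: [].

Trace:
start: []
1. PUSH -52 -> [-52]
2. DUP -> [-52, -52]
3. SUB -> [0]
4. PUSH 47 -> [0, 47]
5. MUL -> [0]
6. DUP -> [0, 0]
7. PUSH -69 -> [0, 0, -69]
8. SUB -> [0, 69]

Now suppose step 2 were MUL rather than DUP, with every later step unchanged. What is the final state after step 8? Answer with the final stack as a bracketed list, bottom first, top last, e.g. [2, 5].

(re-executing from step 2 with the substitution; state before step 2: [-52])
2. MUL -> [-52]
3. SUB -> [-52]
4. PUSH 47 -> [-52, 47]
5. MUL -> [-2444]
6. DUP -> [-2444, -2444]
7. PUSH -69 -> [-2444, -2444, -69]
8. SUB -> [-2444, -2375]

[-2444, -2375]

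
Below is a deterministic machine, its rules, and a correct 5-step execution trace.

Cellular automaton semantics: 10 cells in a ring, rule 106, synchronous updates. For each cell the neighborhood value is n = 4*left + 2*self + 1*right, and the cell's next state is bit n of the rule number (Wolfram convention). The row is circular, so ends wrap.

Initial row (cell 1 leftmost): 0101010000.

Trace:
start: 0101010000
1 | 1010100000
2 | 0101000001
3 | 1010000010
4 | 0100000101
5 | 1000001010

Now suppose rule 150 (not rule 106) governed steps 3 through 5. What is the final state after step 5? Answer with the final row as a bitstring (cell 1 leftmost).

(re-executing steps 3..5 under rule 150; state before step 3: 0101000001)
3 | 0101100011
4 | 0100010100
5 | 1110110110

1110110110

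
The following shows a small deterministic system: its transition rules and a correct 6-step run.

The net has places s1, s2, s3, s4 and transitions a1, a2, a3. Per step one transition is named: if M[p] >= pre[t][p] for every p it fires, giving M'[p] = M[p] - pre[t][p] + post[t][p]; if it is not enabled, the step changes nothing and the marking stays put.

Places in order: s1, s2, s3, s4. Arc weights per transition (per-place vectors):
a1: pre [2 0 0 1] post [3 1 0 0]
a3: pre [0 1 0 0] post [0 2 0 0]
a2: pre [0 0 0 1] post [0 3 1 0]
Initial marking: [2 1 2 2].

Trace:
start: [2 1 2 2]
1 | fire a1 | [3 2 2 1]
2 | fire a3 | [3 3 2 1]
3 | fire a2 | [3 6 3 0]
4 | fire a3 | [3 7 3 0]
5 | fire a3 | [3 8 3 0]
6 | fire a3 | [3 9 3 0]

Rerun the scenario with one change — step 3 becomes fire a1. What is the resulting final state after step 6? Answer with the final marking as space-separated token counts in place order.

4 7 2 0

(re-executing from step 3 with the substitution; state before step 3: [3 3 2 1])
3 | fire a1 | [4 4 2 0]
4 | fire a3 | [4 5 2 0]
5 | fire a3 | [4 6 2 0]
6 | fire a3 | [4 7 2 0]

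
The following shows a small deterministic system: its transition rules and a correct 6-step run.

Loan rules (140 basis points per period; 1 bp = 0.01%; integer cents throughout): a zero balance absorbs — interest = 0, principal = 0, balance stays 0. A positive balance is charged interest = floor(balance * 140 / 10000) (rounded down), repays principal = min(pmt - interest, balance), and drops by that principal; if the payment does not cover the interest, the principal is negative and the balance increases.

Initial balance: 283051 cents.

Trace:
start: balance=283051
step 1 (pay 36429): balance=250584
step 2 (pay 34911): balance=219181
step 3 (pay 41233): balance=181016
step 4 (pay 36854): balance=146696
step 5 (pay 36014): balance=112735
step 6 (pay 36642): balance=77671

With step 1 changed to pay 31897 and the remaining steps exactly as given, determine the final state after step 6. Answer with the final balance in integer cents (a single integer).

82528

(re-executing from step 1 with the substitution; state before step 1: balance=283051)
step 1 (pay 31897): balance=255116
step 2 (pay 34911): balance=223776
step 3 (pay 41233): balance=185675
step 4 (pay 36854): balance=151420
step 5 (pay 36014): balance=117525
step 6 (pay 36642): balance=82528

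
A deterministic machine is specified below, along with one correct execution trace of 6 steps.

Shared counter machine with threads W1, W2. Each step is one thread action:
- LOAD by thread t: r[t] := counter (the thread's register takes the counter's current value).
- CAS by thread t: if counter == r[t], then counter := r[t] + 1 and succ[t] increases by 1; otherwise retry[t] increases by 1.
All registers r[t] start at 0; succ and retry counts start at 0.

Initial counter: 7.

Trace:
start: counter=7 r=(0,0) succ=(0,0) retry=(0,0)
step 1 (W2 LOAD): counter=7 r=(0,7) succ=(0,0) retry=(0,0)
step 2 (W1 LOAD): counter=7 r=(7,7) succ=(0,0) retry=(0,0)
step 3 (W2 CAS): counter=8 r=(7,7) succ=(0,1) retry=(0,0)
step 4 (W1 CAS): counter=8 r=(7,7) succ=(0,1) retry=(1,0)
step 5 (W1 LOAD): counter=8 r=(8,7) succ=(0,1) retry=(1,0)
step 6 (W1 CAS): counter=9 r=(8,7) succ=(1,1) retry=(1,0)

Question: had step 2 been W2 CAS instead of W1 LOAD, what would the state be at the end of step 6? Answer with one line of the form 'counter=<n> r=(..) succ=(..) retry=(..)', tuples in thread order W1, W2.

counter=9 r=(8,7) succ=(1,1) retry=(1,1)

(re-executing from step 2 with the substitution; state before step 2: counter=7 r=(0,7) succ=(0,0) retry=(0,0))
step 2 (W2 CAS): counter=8 r=(0,7) succ=(0,1) retry=(0,0)
step 3 (W2 CAS): counter=8 r=(0,7) succ=(0,1) retry=(0,1)
step 4 (W1 CAS): counter=8 r=(0,7) succ=(0,1) retry=(1,1)
step 5 (W1 LOAD): counter=8 r=(8,7) succ=(0,1) retry=(1,1)
step 6 (W1 CAS): counter=9 r=(8,7) succ=(1,1) retry=(1,1)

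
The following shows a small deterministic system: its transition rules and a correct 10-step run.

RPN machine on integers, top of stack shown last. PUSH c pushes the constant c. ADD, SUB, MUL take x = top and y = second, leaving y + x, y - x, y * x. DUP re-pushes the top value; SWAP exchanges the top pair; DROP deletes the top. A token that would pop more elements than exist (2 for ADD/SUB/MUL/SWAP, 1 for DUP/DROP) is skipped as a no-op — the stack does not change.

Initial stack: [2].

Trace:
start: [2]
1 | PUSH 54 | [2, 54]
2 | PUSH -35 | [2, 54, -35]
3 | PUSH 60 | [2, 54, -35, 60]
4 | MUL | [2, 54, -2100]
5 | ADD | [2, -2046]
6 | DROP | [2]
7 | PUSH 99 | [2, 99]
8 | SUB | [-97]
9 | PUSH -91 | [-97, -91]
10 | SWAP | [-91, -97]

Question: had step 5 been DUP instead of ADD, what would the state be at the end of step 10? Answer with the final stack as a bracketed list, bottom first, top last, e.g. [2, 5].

[2, 54, -91, -2199]

(re-executing from step 5 with the substitution; state before step 5: [2, 54, -2100])
5 | DUP | [2, 54, -2100, -2100]
6 | DROP | [2, 54, -2100]
7 | PUSH 99 | [2, 54, -2100, 99]
8 | SUB | [2, 54, -2199]
9 | PUSH -91 | [2, 54, -2199, -91]
10 | SWAP | [2, 54, -91, -2199]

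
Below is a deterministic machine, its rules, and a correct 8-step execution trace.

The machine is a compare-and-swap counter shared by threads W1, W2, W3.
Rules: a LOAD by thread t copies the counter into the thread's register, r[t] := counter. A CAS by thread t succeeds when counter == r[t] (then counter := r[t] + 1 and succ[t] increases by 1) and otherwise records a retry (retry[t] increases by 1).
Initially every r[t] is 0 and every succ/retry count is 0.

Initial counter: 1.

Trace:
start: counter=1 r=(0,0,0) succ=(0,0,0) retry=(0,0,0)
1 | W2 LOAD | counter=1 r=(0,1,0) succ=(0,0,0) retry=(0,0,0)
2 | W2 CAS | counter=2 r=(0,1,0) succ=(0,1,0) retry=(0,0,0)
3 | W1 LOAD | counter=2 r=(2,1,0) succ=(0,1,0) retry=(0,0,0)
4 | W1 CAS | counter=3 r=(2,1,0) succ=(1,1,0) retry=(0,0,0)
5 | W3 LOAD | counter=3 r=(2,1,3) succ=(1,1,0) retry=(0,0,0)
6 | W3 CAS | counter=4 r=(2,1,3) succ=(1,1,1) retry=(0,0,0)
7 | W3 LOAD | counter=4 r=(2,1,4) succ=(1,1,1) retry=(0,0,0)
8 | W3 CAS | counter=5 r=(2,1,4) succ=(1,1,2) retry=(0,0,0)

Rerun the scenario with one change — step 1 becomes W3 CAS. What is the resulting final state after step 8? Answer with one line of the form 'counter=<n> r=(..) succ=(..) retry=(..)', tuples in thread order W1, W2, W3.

counter=4 r=(1,0,3) succ=(1,0,2) retry=(0,1,1)

(re-executing from step 1 with the substitution; state before step 1: counter=1 r=(0,0,0) succ=(0,0,0) retry=(0,0,0))
1 | W3 CAS | counter=1 r=(0,0,0) succ=(0,0,0) retry=(0,0,1)
2 | W2 CAS | counter=1 r=(0,0,0) succ=(0,0,0) retry=(0,1,1)
3 | W1 LOAD | counter=1 r=(1,0,0) succ=(0,0,0) retry=(0,1,1)
4 | W1 CAS | counter=2 r=(1,0,0) succ=(1,0,0) retry=(0,1,1)
5 | W3 LOAD | counter=2 r=(1,0,2) succ=(1,0,0) retry=(0,1,1)
6 | W3 CAS | counter=3 r=(1,0,2) succ=(1,0,1) retry=(0,1,1)
7 | W3 LOAD | counter=3 r=(1,0,3) succ=(1,0,1) retry=(0,1,1)
8 | W3 CAS | counter=4 r=(1,0,3) succ=(1,0,2) retry=(0,1,1)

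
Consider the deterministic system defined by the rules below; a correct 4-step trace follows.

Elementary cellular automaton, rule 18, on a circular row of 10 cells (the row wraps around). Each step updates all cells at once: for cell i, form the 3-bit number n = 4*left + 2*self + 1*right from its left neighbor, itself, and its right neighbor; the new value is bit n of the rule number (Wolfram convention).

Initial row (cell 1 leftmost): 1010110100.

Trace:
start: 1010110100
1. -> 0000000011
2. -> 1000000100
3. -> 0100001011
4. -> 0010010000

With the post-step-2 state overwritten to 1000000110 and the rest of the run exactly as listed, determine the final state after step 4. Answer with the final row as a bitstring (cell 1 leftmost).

1010010100

state after step 2 := 1000000110
3. -> 0100001000
4. -> 1010010100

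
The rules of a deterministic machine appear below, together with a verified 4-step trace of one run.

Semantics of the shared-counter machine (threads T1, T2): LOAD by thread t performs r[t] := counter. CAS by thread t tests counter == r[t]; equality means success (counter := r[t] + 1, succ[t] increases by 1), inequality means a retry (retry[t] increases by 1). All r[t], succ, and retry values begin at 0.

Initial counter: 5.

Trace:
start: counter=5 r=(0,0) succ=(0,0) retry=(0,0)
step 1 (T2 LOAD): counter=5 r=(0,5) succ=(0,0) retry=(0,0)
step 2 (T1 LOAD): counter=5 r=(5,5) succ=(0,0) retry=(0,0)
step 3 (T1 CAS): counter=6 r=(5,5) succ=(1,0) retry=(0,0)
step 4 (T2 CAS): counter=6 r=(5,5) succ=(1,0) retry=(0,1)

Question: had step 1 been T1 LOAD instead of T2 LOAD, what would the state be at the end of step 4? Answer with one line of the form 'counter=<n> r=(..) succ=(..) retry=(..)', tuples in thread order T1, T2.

counter=6 r=(5,0) succ=(1,0) retry=(0,1)

(re-executing from step 1 with the substitution; state before step 1: counter=5 r=(0,0) succ=(0,0) retry=(0,0))
step 1 (T1 LOAD): counter=5 r=(5,0) succ=(0,0) retry=(0,0)
step 2 (T1 LOAD): counter=5 r=(5,0) succ=(0,0) retry=(0,0)
step 3 (T1 CAS): counter=6 r=(5,0) succ=(1,0) retry=(0,0)
step 4 (T2 CAS): counter=6 r=(5,0) succ=(1,0) retry=(0,1)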